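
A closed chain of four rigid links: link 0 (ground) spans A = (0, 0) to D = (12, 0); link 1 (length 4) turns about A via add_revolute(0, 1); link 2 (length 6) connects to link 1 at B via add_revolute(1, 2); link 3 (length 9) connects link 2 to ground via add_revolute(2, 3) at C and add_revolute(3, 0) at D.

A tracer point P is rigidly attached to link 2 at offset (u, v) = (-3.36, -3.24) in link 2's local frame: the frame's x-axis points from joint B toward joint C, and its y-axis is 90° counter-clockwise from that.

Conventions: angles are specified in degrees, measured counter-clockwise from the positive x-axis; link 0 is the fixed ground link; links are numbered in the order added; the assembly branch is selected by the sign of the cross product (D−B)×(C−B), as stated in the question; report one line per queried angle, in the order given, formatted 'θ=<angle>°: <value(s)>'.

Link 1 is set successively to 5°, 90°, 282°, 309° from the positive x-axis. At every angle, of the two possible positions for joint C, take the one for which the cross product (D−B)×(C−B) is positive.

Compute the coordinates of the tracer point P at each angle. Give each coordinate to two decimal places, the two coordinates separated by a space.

A=(0,0), D=(12.00,0)
θ=5°: B = A + 4.00·(cos5°, sin5°) = (3.9848, 0.3486)
θ=5°: |BD| = 8.0228
θ=5°: circle(B,6.00) ∩ circle(D,9.00): a=1.2069, h=5.8774
θ=5°:   candidates: C₊=(5.4459,6.1680) cross=47.153; C₋=(4.9351,-5.5756) cross=-47.153
θ=5°:   branch + wants cross > 0 → take C=(5.4459,6.1680) (cross=47.153)
θ=5°: ex = (C−B)/|BC| = (0.2435,0.9699); ey = (-0.9699,0.2435)
θ=5°: P = B + -3.36·ex + -3.24·ey = (6.3090,-3.6992)
θ=90°: B = A + 4.00·(cos90°, sin90°) = (0.0000, 4.0000)
θ=90°: |BD| = 12.6491
θ=90°: circle(B,6.00) ∩ circle(D,9.00): a=4.5458, h=3.9161
θ=90°:   candidates: C₊=(5.5509,6.2777) cross=49.535; C₋=(3.0741,-1.1527) cross=-49.535
θ=90°:   branch + wants cross > 0 → take C=(5.5509,6.2777) (cross=49.535)
θ=90°: ex = (C−B)/|BC| = (0.9251,0.3796); ey = (-0.3796,0.9251)
θ=90°: P = B + -3.36·ex + -3.24·ey = (-1.8786,-0.2730)
θ=282°: B = A + 4.00·(cos282°, sin282°) = (0.8316, -3.9126)
θ=282°: |BD| = 11.8339
θ=282°: circle(B,6.00) ∩ circle(D,9.00): a=4.0156, h=4.4581
θ=282°:   candidates: C₊=(3.1475,1.6225) cross=52.757; C₋=(6.0954,-6.7923) cross=-52.757
θ=282°:   branch + wants cross > 0 → take C=(3.1475,1.6225) (cross=52.757)
θ=282°: ex = (C−B)/|BC| = (0.3860,0.9225); ey = (-0.9225,0.3860)
θ=282°: P = B + -3.36·ex + -3.24·ey = (2.5237,-8.2628)
θ=309°: B = A + 4.00·(cos309°, sin309°) = (2.5173, -3.1086)
θ=309°: |BD| = 9.9792
θ=309°: circle(B,6.00) ∩ circle(D,9.00): a=2.7349, h=5.3404
θ=309°:   candidates: C₊=(3.4526,2.8181) cross=53.293; C₋=(6.7797,-7.3313) cross=-53.293
θ=309°:   branch + wants cross > 0 → take C=(3.4526,2.8181) (cross=53.293)
θ=309°: ex = (C−B)/|BC| = (0.1559,0.9878); ey = (-0.9878,0.1559)
θ=309°: P = B + -3.36·ex + -3.24·ey = (5.1939,-6.9326)

θ=5°: 6.31 -3.70
θ=90°: -1.88 -0.27
θ=282°: 2.52 -8.26
θ=309°: 5.19 -6.93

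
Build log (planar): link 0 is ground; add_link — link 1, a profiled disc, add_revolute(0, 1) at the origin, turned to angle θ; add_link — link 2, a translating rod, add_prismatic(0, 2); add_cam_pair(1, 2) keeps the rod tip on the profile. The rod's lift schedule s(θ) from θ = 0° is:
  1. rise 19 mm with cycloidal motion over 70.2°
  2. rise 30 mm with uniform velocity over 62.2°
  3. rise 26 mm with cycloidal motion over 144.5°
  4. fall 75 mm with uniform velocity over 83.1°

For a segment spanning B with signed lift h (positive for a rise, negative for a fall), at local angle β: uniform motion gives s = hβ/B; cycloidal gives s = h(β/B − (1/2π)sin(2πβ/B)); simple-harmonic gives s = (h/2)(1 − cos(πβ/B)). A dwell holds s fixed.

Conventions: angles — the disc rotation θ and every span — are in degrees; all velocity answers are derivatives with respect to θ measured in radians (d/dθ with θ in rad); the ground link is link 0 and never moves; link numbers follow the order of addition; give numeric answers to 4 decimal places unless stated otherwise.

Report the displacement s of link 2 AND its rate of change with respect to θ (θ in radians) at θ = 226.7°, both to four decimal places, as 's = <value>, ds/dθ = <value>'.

seg 1 [0°–70.2°] cycloidal, h=19: full span → s += 19 → s = 19.0000
seg 2 [70.2°–132.4°] uniform, h=30: full span → s += 30 → s = 49.0000
seg 3 [132.4°–276.9°] cycloidal, h=26: θ=226.7° here. β=94.3, B=144.5. 26·(0.6526 − sin(2π·0.6526)/(2π)) = 20.3544 → s = 69.3544
velocity in seg [132.4°–276.9°] (cycloidal), θ in radians: β = 94.3° = 1.6458 rad, B = 144.5° = 2.5220 rad; ds/dθ = (h/B)(1 − cos(2πβ/B)) = (26/2.5220)(1 − cos(2π·0.6526)) = 16.232119 mm/rad

s = 69.3544, ds/dθ = 16.2321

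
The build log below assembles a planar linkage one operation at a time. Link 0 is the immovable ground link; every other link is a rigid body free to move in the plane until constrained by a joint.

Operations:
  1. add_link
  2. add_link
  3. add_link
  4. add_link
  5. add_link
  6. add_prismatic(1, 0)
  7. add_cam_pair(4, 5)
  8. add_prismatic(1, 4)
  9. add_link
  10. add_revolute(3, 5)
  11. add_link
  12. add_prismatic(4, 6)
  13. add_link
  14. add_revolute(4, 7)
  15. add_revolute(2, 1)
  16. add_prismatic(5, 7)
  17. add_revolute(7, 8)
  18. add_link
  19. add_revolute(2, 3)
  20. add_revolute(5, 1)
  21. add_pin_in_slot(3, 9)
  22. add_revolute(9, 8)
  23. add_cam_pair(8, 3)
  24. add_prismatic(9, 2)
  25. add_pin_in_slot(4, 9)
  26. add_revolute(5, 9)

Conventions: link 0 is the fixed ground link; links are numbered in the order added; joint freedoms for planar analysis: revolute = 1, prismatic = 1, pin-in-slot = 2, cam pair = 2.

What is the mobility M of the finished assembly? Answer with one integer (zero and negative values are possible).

ground; <1,0,0>
#1 <2,0,0>
#2 <3,0,0>
#3 <4,0,0>
#4 <5,0,0>
#5 <6,0,0>
P:1↔0 J1 <6,1,0>
C:4↔5 J2 <6,1,1>
P:1↔4 J1 <6,2,1>
#6 <7,2,1>
R:3↔5 J1 <7,3,1>
#7 <8,3,1>
P:4↔6 J1 <8,4,1>
#8 <9,4,1>
R:4↔7 J1 <9,5,1>
R:2↔1 J1 <9,6,1>
P:5↔7 J1 <9,7,1>
R:7↔8 J1 <9,8,1>
#9 <10,8,1>
R:2↔3 J1 <10,9,1>
R:5↔1 J1 <10,10,1>
PS:3↔9 J2 <10,10,2>
R:9↔8 J1 <10,11,2>
C:8↔3 J2 <10,11,3>
P:9↔2 J1 <10,12,3>
PS:4↔9 J2 <10,12,4>
R:5↔9 J1 <10,13,4>
3×9 − 2×13 − 1×4 = -3

M = -3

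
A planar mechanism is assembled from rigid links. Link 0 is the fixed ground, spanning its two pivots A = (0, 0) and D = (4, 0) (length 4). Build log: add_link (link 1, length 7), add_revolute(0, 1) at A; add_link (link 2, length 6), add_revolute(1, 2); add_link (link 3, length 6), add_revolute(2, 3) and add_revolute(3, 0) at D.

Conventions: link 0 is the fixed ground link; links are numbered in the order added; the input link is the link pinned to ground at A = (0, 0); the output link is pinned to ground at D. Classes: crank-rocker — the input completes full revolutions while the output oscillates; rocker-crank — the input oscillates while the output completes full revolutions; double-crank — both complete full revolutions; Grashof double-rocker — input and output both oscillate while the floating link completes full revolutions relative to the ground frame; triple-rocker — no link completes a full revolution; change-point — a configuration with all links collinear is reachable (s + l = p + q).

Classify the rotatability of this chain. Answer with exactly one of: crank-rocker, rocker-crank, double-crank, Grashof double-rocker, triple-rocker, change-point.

lengths: ground=4, input=7, coupler=6, output=6
sorted: s=4 (shortest), l=7 (longest), p+q=12
s + l = 11 vs p + q = 12
s + l < p + q (Grashof) with shortest = ground link → double-crank

double-crank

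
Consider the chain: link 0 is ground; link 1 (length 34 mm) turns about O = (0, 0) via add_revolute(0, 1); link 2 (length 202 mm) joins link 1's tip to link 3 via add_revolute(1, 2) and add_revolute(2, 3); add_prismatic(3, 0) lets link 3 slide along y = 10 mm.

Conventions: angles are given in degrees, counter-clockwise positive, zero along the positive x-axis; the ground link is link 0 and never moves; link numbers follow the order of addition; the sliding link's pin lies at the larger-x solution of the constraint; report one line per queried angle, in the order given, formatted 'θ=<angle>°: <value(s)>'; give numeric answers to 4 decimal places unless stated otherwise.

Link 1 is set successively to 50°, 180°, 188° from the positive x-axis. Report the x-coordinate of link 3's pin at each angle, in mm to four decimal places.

geometry: r = 34 mm, L = 202 mm, e = 10 mm
θ=50°: crank pin P = (r cos θ, r sin θ) = (21.854779, 26.045511)
θ=50°: h = r sin θ − e = 26.045511 − 10 = 16.045511
θ=50°: x = r cos θ + √(L² − h²) = 21.854779 + 201.361718 = 223.216497
θ=180°: crank pin P = (r cos θ, r sin θ) = (-34.000000, 0.000000)
θ=180°: h = r sin θ − e = 0.000000 − 10 = -10.000000
θ=180°: x = r cos θ + √(L² − h²) = -34.000000 + 201.752323 = 167.752323
θ=188°: crank pin P = (r cos θ, r sin θ) = (-33.669114, -4.731885)
θ=188°: h = r sin θ − e = -4.731885 − 10 = -14.731885
θ=188°: x = r cos θ + √(L² − h²) = -33.669114 + 201.462085 = 167.792970

θ=50°: 223.2165
θ=180°: 167.7523
θ=188°: 167.7930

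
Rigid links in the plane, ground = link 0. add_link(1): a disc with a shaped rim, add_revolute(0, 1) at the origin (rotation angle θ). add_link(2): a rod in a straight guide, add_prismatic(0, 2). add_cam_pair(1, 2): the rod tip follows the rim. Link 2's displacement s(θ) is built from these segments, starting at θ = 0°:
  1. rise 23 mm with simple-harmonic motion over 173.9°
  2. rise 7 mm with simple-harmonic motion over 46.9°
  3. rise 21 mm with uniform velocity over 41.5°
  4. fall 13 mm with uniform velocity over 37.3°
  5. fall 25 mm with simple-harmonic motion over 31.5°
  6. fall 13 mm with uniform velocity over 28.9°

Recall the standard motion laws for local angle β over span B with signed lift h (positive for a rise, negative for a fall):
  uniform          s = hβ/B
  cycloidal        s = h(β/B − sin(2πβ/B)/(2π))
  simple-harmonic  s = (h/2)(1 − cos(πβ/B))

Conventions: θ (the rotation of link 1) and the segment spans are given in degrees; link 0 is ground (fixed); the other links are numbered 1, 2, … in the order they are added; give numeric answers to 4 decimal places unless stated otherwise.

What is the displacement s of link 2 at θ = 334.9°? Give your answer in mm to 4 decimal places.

segment 1 (0° to 173.9°, simple-harmonic, h = 23) is passed completely: s = 0.0000 + (23) = 23.0000
segment 2 (173.9° to 220.8°, simple-harmonic, h = 7) is passed completely: s = 23.0000 + (7) = 30.0000
segment 3 (220.8° to 262.3°, uniform, h = 21) is passed completely: s = 30.0000 + (21) = 51.0000
segment 4 (262.3° to 299.6°, uniform, h = -13) is passed completely: s = 51.0000 + (-13) = 38.0000
segment 5 (299.6° to 331.1°, simple-harmonic, h = -25) is passed completely: s = 38.0000 + (-25) = 13.0000
θ = 334.9° falls in segment 6 (331.1° to 360°, uniform, h = -13): β = 334.9 − 331.1 = 3.8°, B = 28.9°; Δs = -13·3.8/28.9 = -1.7093; s = 13.0000 − 1.7093 = 11.2907

11.2907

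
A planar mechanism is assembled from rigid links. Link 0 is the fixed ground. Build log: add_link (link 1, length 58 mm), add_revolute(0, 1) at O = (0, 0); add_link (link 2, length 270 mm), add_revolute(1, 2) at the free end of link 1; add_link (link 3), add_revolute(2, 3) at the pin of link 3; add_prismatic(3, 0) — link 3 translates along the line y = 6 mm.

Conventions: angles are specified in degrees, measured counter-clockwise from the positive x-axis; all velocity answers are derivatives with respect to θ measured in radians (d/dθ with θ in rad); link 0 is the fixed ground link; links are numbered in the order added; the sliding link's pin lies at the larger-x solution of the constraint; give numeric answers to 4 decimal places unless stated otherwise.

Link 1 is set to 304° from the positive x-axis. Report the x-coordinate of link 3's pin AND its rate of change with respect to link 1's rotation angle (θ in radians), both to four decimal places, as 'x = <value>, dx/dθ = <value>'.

geometry: r = 58 mm, L = 270 mm, e = 6 mm
crank pin P = (r cos θ, r sin θ) = (32.433188, -48.084179)
h = r sin θ − e = -48.084179 − 6 = -54.084179
x = r cos θ + √(L² − h²) = 32.433188 + 264.527695 = 296.960884
dx/dθ = −r sin θ − h·r cos θ/√(L² − h²) (θ in radians; h = -54.084179) = 54.715327

x = 296.9609, dx/dθ = 54.7153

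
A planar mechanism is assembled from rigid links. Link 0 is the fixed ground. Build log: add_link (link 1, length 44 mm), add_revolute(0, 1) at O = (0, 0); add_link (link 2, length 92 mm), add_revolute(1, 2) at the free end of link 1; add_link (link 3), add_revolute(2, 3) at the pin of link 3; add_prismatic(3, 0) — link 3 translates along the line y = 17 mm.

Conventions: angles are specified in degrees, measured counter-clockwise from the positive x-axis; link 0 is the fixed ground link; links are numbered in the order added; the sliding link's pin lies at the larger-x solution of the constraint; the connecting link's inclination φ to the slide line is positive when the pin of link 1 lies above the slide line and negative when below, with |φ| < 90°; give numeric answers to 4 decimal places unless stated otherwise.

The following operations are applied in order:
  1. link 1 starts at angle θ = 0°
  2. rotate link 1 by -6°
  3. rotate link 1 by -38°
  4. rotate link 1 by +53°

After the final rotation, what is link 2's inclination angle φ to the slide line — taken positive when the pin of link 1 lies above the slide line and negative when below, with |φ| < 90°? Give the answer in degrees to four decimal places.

geometry: r = 44 mm, L = 92 mm, e = 17 mm; θ starts at 0°
rotate link 1 by -6°: θ ← 0° -6° = -6°
rotate link 1 by -38°: θ ← -6° -38° = -44°
rotate link 1 by +53°: θ ← -44° +53° = 9°
h = r sin θ − e = 6.883116 − 17 = -10.116884
sin φ = h / L = -10.116884 / 92 = -0.10996613
φ = arcsin(-0.10996613) = -6.313363°

-6.3134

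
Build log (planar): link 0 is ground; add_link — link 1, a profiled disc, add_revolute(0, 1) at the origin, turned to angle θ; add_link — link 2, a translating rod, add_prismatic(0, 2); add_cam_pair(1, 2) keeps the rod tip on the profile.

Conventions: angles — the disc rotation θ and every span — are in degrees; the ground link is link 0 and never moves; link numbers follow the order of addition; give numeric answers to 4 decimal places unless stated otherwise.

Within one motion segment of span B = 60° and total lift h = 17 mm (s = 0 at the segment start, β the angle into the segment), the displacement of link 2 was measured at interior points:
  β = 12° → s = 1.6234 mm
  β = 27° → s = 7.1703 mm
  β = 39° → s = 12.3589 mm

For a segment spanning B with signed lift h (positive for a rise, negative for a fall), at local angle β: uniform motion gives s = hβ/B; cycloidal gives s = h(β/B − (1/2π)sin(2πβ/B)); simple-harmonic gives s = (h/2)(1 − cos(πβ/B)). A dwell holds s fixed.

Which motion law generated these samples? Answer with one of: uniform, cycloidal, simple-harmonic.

candidates at β/B = r: uniform s = h·r (linear in β); cycloidal s = h·(r − sin(2πr)/(2π)); simple-harmonic s = (h/2)(1 − cos(πr))
β=12°: printed 1.6234 | uniform 3.4000, cycloidal 0.8268, simple-harmonic 1.6234
β=27°: printed 7.1703 | uniform 7.6500, cycloidal 6.8139, simple-harmonic 7.1703
β=39°: printed 12.3589 | uniform 11.0500, cycloidal 13.2389, simple-harmonic 12.3589
only one law matches every sample → simple-harmonic

simple-harmonic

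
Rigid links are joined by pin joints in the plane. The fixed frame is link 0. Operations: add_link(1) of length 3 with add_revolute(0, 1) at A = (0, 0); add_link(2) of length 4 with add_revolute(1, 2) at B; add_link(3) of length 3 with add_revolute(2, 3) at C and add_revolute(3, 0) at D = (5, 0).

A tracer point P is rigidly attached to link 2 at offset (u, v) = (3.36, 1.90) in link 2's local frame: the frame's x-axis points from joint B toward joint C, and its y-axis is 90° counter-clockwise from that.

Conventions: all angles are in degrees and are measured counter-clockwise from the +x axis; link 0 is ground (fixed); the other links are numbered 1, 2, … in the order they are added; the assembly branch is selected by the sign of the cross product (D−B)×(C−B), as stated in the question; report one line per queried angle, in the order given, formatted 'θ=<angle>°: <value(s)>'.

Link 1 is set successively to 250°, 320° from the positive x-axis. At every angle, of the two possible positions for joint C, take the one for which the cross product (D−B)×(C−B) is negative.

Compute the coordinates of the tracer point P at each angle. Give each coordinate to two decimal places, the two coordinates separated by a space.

A=(0,0), D=(5.00,0)
θ=250°: B = A + 3.00·(cos250°, sin250°) = (-1.0261, -2.8191)
θ=250°: |BD| = 6.6529
θ=250°: circle(B,4.00) ∩ circle(D,3.00): a=3.8525, h=1.0761
θ=250°:   candidates: C₊=(2.0075,-0.2119) cross=7.159; C₋=(2.9195,-2.1614) cross=-7.159
θ=250°:   branch - wants cross < 0 → take C=(2.9195,-2.1614) (cross=-7.159)
θ=250°: ex = (C−B)/|BC| = (0.9864,0.1644); ey = (-0.1644,0.9864)
θ=250°: P = B + 3.36·ex + 1.90·ey = (1.9758,-0.3925)
θ=320°: B = A + 3.00·(cos320°, sin320°) = (2.2981, -1.9284)
θ=320°: |BD| = 3.3194
θ=320°: circle(B,4.00) ∩ circle(D,3.00): a=2.7141, h=2.9383
θ=320°:   candidates: C₊=(2.8003,2.0400) cross=9.753; C₋=(6.2142,-2.7433) cross=-9.753
θ=320°:   branch - wants cross < 0 → take C=(6.2142,-2.7433) (cross=-9.753)
θ=320°: ex = (C−B)/|BC| = (0.9790,-0.2037); ey = (0.2037,0.9790)
θ=320°: P = B + 3.36·ex + 1.90·ey = (5.9748,-0.7527)

θ=250°: 1.98 -0.39
θ=320°: 5.97 -0.75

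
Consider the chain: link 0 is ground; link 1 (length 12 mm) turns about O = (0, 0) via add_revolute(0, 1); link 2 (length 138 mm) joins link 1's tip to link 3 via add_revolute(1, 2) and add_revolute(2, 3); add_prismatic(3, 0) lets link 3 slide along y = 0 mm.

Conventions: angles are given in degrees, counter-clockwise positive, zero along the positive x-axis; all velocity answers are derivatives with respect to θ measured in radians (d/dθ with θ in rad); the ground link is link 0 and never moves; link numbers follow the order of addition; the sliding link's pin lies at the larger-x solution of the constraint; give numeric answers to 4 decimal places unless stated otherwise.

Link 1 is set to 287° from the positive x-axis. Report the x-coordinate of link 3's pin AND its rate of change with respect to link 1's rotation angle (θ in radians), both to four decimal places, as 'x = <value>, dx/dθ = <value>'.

geometry: r = 12 mm, L = 138 mm, e = 0 mm
crank pin P = (r cos θ, r sin θ) = (3.508460, -11.475657)
h = r sin θ − e = -11.475657 − 0 = -11.475657
x = r cos θ + √(L² − h²) = 3.508460 + 137.522032 = 141.030492
dx/dθ = −r sin θ − h·r cos θ/√(L² − h²) (θ in radians; h = -11.475657) = 11.768424

x = 141.0305, dx/dθ = 11.7684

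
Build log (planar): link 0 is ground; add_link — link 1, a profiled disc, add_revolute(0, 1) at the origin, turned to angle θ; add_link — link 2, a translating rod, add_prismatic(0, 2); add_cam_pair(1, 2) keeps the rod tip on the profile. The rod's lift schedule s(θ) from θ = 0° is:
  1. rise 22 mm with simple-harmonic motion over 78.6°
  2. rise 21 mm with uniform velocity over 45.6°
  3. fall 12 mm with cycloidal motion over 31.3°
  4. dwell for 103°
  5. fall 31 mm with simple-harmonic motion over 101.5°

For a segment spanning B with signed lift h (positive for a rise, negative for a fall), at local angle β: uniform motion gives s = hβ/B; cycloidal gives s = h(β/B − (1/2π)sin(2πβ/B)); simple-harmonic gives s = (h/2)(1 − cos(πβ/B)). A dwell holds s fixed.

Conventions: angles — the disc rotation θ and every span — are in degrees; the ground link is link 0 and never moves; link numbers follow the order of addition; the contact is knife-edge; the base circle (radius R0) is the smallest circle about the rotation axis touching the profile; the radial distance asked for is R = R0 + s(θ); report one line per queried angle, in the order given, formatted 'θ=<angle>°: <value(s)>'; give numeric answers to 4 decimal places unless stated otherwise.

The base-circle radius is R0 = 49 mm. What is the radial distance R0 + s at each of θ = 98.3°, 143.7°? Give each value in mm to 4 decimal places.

seg 1 [0°–78.6°] simple-harmonic, h=22: full span → s += 22 → s = 22.0000
seg 2 [78.6°–124.2°] uniform, h=21: θ=98.3° here. β=19.7, B=45.6. 21·19.7/45.6 = 9.0724 → s = 31.0724
seg 2 [78.6°–124.2°] uniform, h=21: full span → s += 21 → s = 43.0000
seg 3 [124.2°–155.5°] cycloidal, h=-12: θ=143.7° here. β=19.5, B=31.3. -12·(0.6230 − sin(2π·0.6230)/(2π)) = -8.8095 → s = 34.1905
θ=98.3°: R = R0 + s = 49 + 31.0724 = 80.0724
θ=143.7°: R = R0 + s = 49 + 34.1905 = 83.1905

θ=98.3°: 80.0724
θ=143.7°: 83.1905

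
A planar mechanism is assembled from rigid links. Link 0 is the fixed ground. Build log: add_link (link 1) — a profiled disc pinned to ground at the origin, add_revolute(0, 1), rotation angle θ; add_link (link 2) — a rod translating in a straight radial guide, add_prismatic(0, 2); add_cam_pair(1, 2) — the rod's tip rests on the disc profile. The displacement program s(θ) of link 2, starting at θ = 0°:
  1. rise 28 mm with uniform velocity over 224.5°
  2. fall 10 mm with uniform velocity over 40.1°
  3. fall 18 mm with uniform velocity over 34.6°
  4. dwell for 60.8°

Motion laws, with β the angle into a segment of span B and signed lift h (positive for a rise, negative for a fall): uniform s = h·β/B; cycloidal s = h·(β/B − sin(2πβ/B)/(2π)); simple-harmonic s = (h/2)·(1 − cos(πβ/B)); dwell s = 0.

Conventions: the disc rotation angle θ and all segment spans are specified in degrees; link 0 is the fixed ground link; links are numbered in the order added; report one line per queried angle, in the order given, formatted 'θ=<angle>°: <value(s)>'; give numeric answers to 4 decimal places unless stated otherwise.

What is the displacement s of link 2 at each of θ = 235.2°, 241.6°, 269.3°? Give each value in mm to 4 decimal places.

seg 1 [0°–224.5°] uniform, h=28: full span → s += 28 → s = 28.0000
seg 2 [224.5°–264.6°] uniform, h=-10: θ=235.2° here. β=10.7, B=40.1. -10·10.7/40.1 = -2.6683 → s = 25.3317
seg 2 [224.5°–264.6°] uniform, h=-10: θ=241.6° here. β=17.1, B=40.1. -10·17.1/40.1 = -4.2643 → s = 23.7357
seg 2 [224.5°–264.6°] uniform, h=-10: full span → s += -10 → s = 18.0000
seg 3 [264.6°–299.2°] uniform, h=-18: θ=269.3° here. β=4.7, B=34.6. -18·4.7/34.6 = -2.4451 → s = 15.5549

θ=235.2°: 25.3317
θ=241.6°: 23.7357
θ=269.3°: 15.5549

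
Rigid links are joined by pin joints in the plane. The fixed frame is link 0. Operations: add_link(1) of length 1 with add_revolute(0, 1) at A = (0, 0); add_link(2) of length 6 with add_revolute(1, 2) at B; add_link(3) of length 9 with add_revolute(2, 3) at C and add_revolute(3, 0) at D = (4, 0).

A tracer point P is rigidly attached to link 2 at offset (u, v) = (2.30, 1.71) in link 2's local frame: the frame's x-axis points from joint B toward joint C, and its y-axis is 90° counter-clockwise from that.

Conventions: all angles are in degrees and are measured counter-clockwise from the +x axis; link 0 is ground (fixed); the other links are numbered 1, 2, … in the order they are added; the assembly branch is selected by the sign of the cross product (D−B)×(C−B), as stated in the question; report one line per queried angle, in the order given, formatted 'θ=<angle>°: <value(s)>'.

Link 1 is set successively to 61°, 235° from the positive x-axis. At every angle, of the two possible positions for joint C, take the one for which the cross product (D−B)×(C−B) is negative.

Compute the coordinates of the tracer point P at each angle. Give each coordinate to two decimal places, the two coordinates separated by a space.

A=(0,0), D=(4.00,0)
θ=61°: B = A + 1.00·(cos61°, sin61°) = (0.4848, 0.8746)
θ=61°: |BD| = 3.6224
θ=61°: circle(B,6.00) ∩ circle(D,9.00): a=-4.4002, h=4.0790
θ=61°:   candidates: C₊=(-2.8004,5.8953) cross=14.776; C₋=(-4.7701,-2.0212) cross=-14.776
θ=61°:   branch - wants cross < 0 → take C=(-4.7701,-2.0212) (cross=-14.776)
θ=61°: ex = (C−B)/|BC| = (-0.8758,-0.4826); ey = (0.4826,-0.8758)
θ=61°: P = B + 2.30·ex + 1.71·ey = (-0.7043,-1.7331)
θ=235°: B = A + 1.00·(cos235°, sin235°) = (-0.5736, -0.8192)
θ=235°: |BD| = 4.6464
θ=235°: circle(B,6.00) ∩ circle(D,9.00): a=-2.5193, h=5.4455
θ=235°:   candidates: C₊=(-4.0135,4.0969) cross=25.302; C₋=(-2.0934,-6.6235) cross=-25.302
θ=235°:   branch - wants cross < 0 → take C=(-2.0934,-6.6235) (cross=-25.302)
θ=235°: ex = (C−B)/|BC| = (-0.2533,-0.9674); ey = (0.9674,-0.2533)
θ=235°: P = B + 2.30·ex + 1.71·ey = (0.4981,-3.4773)

θ=61°: -0.70 -1.73
θ=235°: 0.50 -3.48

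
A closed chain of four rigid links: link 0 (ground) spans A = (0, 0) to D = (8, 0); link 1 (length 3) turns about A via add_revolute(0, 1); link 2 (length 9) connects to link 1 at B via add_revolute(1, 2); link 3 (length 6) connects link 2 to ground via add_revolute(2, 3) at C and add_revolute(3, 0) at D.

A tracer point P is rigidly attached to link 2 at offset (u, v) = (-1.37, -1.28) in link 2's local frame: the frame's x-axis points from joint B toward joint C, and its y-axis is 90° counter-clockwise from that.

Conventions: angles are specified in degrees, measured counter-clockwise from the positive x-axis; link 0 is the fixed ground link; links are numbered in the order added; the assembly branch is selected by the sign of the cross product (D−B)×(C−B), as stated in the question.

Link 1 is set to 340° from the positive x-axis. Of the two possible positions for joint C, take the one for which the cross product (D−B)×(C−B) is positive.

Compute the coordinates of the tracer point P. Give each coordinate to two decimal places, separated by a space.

A=(0,0), D=(8.00,0)
B = A + 3.00·(cos340°, sin340°) = (2.8191, -1.0261)
|BD| = 5.2815
circle(B,9.00) ∩ circle(D,6.00): a=6.9009, h=5.7773
  candidates: C₊=(8.4661,5.9819) cross=30.513; C₋=(10.7109,-5.3527) cross=-30.513
  branch + wants cross > 0 → take C=(8.4661,5.9819) (cross=30.513)
ex = (C−B)/|BC| = (0.6274,0.7787); ey = (-0.7787,0.6274)
P = B + -1.37·ex + -1.28·ey = (2.9562,-2.8960)

2.96 -2.90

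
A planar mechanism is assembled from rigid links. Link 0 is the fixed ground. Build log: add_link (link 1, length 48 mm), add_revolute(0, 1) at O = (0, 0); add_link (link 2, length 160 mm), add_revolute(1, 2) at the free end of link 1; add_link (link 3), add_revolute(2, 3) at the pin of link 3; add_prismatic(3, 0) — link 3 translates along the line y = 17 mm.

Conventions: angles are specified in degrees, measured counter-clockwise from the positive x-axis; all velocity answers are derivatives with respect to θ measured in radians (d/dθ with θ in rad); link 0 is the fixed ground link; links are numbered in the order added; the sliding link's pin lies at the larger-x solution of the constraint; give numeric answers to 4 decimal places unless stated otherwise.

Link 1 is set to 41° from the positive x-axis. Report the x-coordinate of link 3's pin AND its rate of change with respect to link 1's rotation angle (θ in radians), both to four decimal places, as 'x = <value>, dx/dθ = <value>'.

geometry: r = 48 mm, L = 160 mm, e = 17 mm
crank pin P = (r cos θ, r sin θ) = (36.226060, 31.490833)
h = r sin θ − e = 31.490833 − 17 = 14.490833
x = r cos θ + √(L² − h²) = 36.226060 + 159.342448 = 195.568508
dx/dθ = −r sin θ − h·r cos θ/√(L² − h²) (θ in radians; h = 14.490833) = -34.785284

x = 195.5685, dx/dθ = -34.7853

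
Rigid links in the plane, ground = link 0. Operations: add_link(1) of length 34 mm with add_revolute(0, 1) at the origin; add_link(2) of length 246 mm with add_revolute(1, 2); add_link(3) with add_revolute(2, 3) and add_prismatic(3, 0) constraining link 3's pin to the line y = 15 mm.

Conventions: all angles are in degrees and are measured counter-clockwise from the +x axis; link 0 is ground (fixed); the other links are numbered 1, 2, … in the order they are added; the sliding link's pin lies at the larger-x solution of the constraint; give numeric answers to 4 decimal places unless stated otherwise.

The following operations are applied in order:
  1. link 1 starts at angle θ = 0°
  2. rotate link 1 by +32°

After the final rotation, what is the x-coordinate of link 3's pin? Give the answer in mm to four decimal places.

geometry: r = 34 mm, L = 246 mm, e = 15 mm; θ starts at 0°
rotate link 1 by +32°: θ ← 0° +32° = 32°
crank pin P = (r cos θ, r sin θ) = (28.833635, 18.017255)
h = r sin θ − e = 18.017255 − 15 = 3.017255
x = r cos θ + √(L² − h²) = 28.833635 + 245.981496 = 274.815131

274.8151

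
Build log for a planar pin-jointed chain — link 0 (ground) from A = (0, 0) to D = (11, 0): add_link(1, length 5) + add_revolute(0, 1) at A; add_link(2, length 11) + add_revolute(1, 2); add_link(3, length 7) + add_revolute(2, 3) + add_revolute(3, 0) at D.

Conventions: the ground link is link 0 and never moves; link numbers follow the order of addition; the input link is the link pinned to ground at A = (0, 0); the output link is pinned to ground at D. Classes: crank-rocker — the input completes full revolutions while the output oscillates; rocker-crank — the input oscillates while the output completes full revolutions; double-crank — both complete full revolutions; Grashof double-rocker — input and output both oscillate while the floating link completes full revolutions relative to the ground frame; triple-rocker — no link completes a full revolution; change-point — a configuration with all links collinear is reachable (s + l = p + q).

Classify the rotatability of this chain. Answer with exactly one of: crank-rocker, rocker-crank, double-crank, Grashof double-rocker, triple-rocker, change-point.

lengths: ground=11, input=5, coupler=11, output=7
sorted: s=5 (shortest), l=11 (longest), p+q=18
s + l = 16 vs p + q = 18
s + l < p + q (Grashof) with shortest = input link → crank-rocker

crank-rocker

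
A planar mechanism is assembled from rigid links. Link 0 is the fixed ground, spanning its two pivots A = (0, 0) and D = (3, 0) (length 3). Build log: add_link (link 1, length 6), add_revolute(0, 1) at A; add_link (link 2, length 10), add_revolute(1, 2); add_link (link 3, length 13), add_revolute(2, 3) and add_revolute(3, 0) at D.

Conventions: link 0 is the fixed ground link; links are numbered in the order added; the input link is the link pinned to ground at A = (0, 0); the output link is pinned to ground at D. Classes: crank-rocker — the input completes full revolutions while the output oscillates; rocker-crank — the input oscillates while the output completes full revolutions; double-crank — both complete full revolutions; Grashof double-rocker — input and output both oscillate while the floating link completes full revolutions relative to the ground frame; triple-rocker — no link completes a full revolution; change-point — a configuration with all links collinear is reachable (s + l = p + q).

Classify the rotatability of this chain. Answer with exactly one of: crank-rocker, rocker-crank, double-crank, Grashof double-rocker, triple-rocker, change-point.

lengths: ground=3, input=6, coupler=10, output=13
sorted: s=3 (shortest), l=13 (longest), p+q=16
s + l = 16 vs p + q = 16
s + l = p + q → change-point (collinear configuration reachable)

change-point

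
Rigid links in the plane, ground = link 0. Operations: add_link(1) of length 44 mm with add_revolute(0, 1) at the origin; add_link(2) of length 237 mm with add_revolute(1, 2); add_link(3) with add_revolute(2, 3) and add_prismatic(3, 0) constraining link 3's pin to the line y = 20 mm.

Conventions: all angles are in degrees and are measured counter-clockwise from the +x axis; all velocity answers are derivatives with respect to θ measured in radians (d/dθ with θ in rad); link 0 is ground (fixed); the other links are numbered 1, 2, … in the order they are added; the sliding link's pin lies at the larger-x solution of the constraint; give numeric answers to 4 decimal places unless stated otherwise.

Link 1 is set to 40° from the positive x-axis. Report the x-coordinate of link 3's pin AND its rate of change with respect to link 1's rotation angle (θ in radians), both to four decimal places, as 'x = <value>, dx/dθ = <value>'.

geometry: r = 44 mm, L = 237 mm, e = 20 mm
crank pin P = (r cos θ, r sin θ) = (33.705955, 28.282655)
h = r sin θ − e = 28.282655 − 20 = 8.282655
x = r cos θ + √(L² − h²) = 33.705955 + 236.855225 = 270.561181
dx/dθ = −r sin θ − h·r cos θ/√(L² − h²) (θ in radians; h = 8.282655) = -29.461328

x = 270.5612, dx/dθ = -29.4613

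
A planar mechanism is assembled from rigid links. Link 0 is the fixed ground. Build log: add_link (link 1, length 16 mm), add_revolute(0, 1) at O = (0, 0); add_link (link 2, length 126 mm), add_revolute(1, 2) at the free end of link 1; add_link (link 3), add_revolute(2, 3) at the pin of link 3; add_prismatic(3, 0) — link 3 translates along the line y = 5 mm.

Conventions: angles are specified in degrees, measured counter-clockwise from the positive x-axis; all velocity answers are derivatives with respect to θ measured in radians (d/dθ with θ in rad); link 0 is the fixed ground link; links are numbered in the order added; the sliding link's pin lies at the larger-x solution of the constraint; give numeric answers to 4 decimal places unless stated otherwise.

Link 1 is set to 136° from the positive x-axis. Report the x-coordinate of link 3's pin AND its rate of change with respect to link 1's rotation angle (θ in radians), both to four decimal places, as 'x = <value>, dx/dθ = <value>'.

geometry: r = 16 mm, L = 126 mm, e = 5 mm
crank pin P = (r cos θ, r sin θ) = (-11.509437, 11.114534)
h = r sin θ − e = 11.114534 − 5 = 6.114534
x = r cos θ + √(L² − h²) = -11.509437 + 125.851549 = 114.342113
dx/dθ = −r sin θ − h·r cos θ/√(L² − h²) (θ in radians; h = 6.114534) = -10.555345

x = 114.3421, dx/dθ = -10.5553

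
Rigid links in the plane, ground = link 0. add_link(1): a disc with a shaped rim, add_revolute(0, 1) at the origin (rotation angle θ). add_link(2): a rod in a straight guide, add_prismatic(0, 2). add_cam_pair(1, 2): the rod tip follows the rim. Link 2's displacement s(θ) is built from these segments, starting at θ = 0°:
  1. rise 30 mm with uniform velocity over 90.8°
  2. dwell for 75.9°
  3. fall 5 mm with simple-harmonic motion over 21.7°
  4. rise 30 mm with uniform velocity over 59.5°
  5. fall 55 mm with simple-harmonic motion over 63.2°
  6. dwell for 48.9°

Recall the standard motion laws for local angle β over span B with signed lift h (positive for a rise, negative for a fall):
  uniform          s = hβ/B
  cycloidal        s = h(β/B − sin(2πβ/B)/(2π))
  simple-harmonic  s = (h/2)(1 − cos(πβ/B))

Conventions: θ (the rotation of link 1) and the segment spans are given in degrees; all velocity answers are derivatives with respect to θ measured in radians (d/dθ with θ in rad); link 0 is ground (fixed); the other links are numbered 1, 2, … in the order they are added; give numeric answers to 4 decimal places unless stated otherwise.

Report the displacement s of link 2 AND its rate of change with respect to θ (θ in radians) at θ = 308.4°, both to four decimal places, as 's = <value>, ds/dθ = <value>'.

segment 1 (0° to 90.8°, uniform, h = 30) is passed completely: s = 0.0000 + (30) = 30.0000
segment 2 (90.8° to 166.7°, dwell): s unchanged at 30.0000
segment 3 (166.7° to 188.4°, simple-harmonic, h = -5) is passed completely: s = 30.0000 + (-5) = 25.0000
segment 4 (188.4° to 247.9°, uniform, h = 30) is passed completely: s = 25.0000 + (30) = 55.0000
θ = 308.4° falls in segment 5 (247.9° to 311.1°, simple-harmonic, h = -55): β = 308.4 − 247.9 = 60.5°, B = 63.2°; Δs = -55/2·(1 − cos(π·0.9573)) = -54.7527; s = 55.0000 − 54.7527 = 0.2473
velocity in seg [247.9°–311.1°] (simple-harmonic), θ in radians: β = 60.5° = 1.0559 rad, B = 63.2° = 1.1030 rad; ds/dθ = (πh/(2B)) sin(πβ/B) = (π·(-55)/(2·1.1030)) sin(π·0.9573) = -10.480453 mm/rad

s = 0.2473, ds/dθ = -10.4805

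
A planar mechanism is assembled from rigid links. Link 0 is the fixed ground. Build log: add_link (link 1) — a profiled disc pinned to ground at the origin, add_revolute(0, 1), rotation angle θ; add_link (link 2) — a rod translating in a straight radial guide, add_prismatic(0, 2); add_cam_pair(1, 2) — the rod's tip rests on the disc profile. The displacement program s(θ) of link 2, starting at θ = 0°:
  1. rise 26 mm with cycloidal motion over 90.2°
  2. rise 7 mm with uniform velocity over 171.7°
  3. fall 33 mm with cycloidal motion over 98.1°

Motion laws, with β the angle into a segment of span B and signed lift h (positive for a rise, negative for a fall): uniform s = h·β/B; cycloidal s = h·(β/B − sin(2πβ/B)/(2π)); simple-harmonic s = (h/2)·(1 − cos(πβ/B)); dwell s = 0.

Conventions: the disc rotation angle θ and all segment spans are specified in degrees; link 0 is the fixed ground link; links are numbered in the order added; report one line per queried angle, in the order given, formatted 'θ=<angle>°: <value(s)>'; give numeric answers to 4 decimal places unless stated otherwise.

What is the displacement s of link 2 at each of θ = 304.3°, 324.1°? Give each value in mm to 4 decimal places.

seg 1 [0°–90.2°] cycloidal, h=26: full span → s += 26 → s = 26.0000
seg 2 [90.2°–261.9°] uniform, h=7: full span → s += 7 → s = 33.0000
seg 3 [261.9°–360°] cycloidal, h=-33: θ=304.3° here. β=42.4, B=98.1. -33·(0.4322 − sin(2π·0.4322)/(2π)) = -12.0930 → s = 20.9070
seg 3 [261.9°–360°] cycloidal, h=-33: θ=324.1° here. β=62.2, B=98.1. -33·(0.6340 − sin(2π·0.6340)/(2π)) = -24.8423 → s = 8.1577

θ=304.3°: 20.9070
θ=324.1°: 8.1577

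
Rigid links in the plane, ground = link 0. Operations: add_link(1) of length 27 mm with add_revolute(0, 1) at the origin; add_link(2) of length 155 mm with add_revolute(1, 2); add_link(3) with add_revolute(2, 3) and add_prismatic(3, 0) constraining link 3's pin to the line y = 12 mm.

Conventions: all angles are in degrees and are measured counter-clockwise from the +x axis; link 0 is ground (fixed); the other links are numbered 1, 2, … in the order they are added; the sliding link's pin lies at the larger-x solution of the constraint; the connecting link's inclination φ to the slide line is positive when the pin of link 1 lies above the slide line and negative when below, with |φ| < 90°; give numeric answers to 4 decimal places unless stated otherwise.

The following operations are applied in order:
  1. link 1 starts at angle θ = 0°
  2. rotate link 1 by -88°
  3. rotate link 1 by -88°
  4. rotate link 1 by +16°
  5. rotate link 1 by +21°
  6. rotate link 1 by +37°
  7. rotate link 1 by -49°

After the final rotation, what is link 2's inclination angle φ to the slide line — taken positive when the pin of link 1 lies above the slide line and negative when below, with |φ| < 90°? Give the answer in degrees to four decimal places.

geometry: r = 27 mm, L = 155 mm, e = 12 mm; θ starts at 0°
rotate link 1 by -88°: θ ← 0° -88° = -88°
rotate link 1 by -88°: θ ← -88° -88° = -176°
rotate link 1 by +16°: θ ← -176° +16° = -160°
rotate link 1 by +21°: θ ← -160° +21° = -139°
rotate link 1 by +37°: θ ← -139° +37° = -102°
rotate link 1 by -49°: θ ← -102° -49° = -151°
h = r sin θ − e = -13.089860 − 12 = -25.089860
sin φ = h / L = -25.089860 / 155 = -0.16187006
φ = arcsin(-0.16187006) = -9.315458°

-9.3155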